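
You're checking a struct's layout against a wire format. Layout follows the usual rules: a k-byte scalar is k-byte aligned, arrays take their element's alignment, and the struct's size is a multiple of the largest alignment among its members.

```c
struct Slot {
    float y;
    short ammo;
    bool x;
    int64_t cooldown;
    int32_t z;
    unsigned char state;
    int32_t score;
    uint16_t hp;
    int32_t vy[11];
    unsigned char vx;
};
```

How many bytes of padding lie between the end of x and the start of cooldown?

y at 0 (size 4, align 4) → ends 4
ammo at 4 (size 2, align 2) → ends 6
x at 6 (size 1, align 1) → ends 7
pad 1 to align 8 for cooldown
cooldown at 8 (size 8, align 8) → ends 16

1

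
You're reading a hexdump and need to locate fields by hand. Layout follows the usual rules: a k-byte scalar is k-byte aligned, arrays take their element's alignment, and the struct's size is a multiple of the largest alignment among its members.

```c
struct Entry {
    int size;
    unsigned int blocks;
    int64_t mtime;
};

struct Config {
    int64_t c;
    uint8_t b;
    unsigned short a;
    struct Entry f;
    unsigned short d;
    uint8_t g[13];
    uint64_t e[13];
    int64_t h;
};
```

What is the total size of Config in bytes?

Entry: size at 0 (size 4, align 4) → ends 4; blocks at 4 (size 4, align 4) → ends 8; mtime at 8 (size 8, align 8) → ends 16; total 16 bytes, alignment 8
c at 0 (size 8, align 8) → ends 8
b at 8 (size 1, align 1) → ends 9
pad 1 to align 2 for a
a at 10 (size 2, align 2) → ends 12
pad 4 to align 8 for f
f at 16 (size 16, align 8) → ends 32
d at 32 (size 2, align 2) → ends 34
g at 34 (size 13, align 1) → ends 47
pad 1 to align 8 for e
e at 48 (size 104, align 8) → ends 152
h at 152 (size 8, align 8) → ends 160
total 160 bytes, alignment 8

160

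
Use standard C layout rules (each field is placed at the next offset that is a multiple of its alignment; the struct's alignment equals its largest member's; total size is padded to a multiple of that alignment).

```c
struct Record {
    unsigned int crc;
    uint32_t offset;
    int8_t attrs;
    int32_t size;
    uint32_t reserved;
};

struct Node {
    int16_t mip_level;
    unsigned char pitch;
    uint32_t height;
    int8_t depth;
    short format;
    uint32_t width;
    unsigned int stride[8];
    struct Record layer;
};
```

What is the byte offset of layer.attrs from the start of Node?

56

Record: @0: crc [4B, align 4] → 4; @4: offset [4B, align 4] → 8; @8: attrs [1B, align 1] → 9; +3 pad (align 4); @12: size [4B, align 4] → 16; @16: reserved [4B, align 4] → 20; size 20, align 4
@0: mip_level [2B, align 2] → 2
@2: pitch [1B, align 1] → 3
+1 pad (align 4)
@4: height [4B, align 4] → 8
@8: depth [1B, align 1] → 9
+1 pad (align 2)
@10: format [2B, align 2] → 12
@12: width [4B, align 4] → 16
@16: stride [32B, align 4] → 48
@48: layer [20B, align 4] → 68
within Record: attrs at 8
48 + 8 = 56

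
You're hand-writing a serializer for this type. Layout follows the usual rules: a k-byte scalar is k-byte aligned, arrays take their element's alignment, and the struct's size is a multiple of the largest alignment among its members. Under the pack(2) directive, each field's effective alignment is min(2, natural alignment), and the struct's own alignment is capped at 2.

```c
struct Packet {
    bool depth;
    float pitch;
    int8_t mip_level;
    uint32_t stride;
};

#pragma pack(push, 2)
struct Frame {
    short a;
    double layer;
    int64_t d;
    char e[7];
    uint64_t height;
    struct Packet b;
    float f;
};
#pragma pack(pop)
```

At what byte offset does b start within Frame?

34

Packet: depth at 0 (size 1, align 1) → ends 1; pad 3 to align 4 for pitch; pitch at 4 (size 4, align 4) → ends 8; mip_level at 8 (size 1, align 1) → ends 9; pad 3 to align 4 for stride; stride at 12 (size 4, align 4) → ends 16; total 16 bytes, alignment 4
a at 0 (size 2, align 2) → ends 2
layer at 2 (size 8, align 2) → ends 10
d at 10 (size 8, align 2) → ends 18
e at 18 (size 7, align 1) → ends 25
pad 1 to align 2 for height
height at 26 (size 8, align 2) → ends 34
b at 34 (size 16, align 2) → ends 50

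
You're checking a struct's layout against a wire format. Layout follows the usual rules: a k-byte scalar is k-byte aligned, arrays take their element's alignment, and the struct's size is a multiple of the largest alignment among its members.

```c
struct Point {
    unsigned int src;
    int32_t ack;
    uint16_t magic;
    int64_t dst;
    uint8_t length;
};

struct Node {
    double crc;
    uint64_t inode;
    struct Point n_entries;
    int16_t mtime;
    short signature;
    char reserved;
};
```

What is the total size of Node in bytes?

56 bytes

Point: @0: src [4B, align 4] → 4; @4: ack [4B, align 4] → 8; @8: magic [2B, align 2] → 10; +6 pad (align 8); @16: dst [8B, align 8] → 24; @24: length [1B, align 1] → 25; +7 tail pad (align 8); size 32, align 8
@0: crc [8B, align 8] → 8
@8: inode [8B, align 8] → 16
@16: n_entries [32B, align 8] → 48
@48: mtime [2B, align 2] → 50
@50: signature [2B, align 2] → 52
@52: reserved [1B, align 1] → 53
+3 tail pad (align 8)
size 56, align 8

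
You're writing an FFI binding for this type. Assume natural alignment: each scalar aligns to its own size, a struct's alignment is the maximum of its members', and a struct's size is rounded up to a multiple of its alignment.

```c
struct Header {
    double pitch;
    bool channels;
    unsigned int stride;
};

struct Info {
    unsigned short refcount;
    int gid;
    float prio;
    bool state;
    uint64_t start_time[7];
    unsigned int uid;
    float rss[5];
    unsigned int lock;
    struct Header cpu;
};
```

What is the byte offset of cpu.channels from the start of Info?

112

Header: pitch at 0 (size 8, align 8) → ends 8; channels at 8 (size 1, align 1) → ends 9; pad 3 to align 4 for stride; stride at 12 (size 4, align 4) → ends 16; total 16 bytes, alignment 8
refcount at 0 (size 2, align 2) → ends 2
pad 2 to align 4 for gid
gid at 4 (size 4, align 4) → ends 8
prio at 8 (size 4, align 4) → ends 12
state at 12 (size 1, align 1) → ends 13
pad 3 to align 8 for start_time
start_time at 16 (size 56, align 8) → ends 72
uid at 72 (size 4, align 4) → ends 76
rss at 76 (size 20, align 4) → ends 96
lock at 96 (size 4, align 4) → ends 100
pad 4 to align 8 for cpu
cpu at 104 (size 16, align 8) → ends 120
within Header: channels at 8
104 + 8 = 112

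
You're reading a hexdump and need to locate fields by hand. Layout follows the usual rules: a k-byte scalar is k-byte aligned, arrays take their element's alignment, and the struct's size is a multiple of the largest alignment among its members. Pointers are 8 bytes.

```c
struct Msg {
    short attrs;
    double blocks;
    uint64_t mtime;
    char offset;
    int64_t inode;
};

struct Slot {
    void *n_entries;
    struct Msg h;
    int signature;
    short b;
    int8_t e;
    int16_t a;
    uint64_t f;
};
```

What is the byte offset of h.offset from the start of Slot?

32

Msg: @0: attrs [2B, align 2] → 2; +6 pad (align 8); @8: blocks [8B, align 8] → 16; @16: mtime [8B, align 8] → 24; @24: offset [1B, align 1] → 25; +7 pad (align 8); @32: inode [8B, align 8] → 40; size 40, align 8
@0: n_entries [8B, align 8] → 8
@8: h [40B, align 8] → 48
within Msg: offset at 24
8 + 24 = 32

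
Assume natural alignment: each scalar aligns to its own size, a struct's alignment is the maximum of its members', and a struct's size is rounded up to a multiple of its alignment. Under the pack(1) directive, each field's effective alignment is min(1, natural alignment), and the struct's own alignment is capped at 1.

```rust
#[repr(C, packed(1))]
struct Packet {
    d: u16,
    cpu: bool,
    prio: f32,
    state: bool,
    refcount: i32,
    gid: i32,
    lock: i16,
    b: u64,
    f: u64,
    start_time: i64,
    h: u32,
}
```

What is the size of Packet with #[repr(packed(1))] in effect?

46

@0: d [2B, align 1] → 2
@2: cpu [1B, align 1] → 3
@3: prio [4B, align 1] → 7
@7: state [1B, align 1] → 8
@8: refcount [4B, align 1] → 12
@12: gid [4B, align 1] → 16
@16: lock [2B, align 1] → 18
@18: b [8B, align 1] → 26
@26: f [8B, align 1] → 34
@34: start_time [8B, align 1] → 42
@42: h [4B, align 1] → 46
size 46, align 1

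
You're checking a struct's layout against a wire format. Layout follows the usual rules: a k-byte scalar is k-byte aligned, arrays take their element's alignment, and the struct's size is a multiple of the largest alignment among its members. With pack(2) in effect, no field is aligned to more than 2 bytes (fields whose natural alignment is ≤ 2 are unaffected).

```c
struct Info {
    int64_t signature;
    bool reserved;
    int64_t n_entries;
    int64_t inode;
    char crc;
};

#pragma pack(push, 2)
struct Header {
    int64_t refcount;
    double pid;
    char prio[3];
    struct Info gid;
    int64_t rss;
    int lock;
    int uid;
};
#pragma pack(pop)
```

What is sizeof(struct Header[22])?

1672

Info: 0..8  signature  (8B, 8-aligned); 8..9  reserved  (1B, 1-aligned); 9..16  -- padding (7B); 16..24  n_entries  (8B, 8-aligned); 24..32  inode  (8B, 8-aligned); 32..33  crc  (1B, 1-aligned); 33..40  -- tail padding (7B); sizeof = 40, alignof = 8
0..8  refcount  (8B, 2-aligned)
8..16  pid  (8B, 2-aligned)
16..19  prio  (3B, 1-aligned)
19..20  -- padding (1B)
20..60  gid  (40B, 2-aligned)
60..68  rss  (8B, 2-aligned)
68..72  lock  (4B, 2-aligned)
72..76  uid  (4B, 2-aligned)
sizeof = 76, alignof = 2
array of 22: 22 × 76 = 1672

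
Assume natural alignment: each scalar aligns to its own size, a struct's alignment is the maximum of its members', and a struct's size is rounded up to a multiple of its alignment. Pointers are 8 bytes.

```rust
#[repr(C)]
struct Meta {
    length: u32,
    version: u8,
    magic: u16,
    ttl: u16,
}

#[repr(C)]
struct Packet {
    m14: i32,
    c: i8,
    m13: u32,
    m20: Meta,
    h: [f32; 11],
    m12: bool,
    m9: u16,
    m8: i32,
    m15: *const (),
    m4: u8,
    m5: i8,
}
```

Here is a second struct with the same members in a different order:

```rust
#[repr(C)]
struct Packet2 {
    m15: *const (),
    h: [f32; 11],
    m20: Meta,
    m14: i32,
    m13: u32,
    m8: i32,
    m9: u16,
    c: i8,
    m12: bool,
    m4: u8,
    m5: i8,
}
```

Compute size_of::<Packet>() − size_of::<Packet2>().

8

Meta: 0..4  length  (4B, 4-aligned); 4..5  version  (1B, 1-aligned); 5..6  -- padding (1B); 6..8  magic  (2B, 2-aligned); 8..10  ttl  (2B, 2-aligned); 10..12  -- tail padding (2B); sizeof = 12, alignof = 4
0..4  m14  (4B, 4-aligned)
4..5  c  (1B, 1-aligned)
5..8  -- padding (3B)
8..12  m13  (4B, 4-aligned)
12..24  m20  (12B, 4-aligned)
24..68  h  (44B, 4-aligned)
68..69  m12  (1B, 1-aligned)
69..70  -- padding (1B)
70..72  m9  (2B, 2-aligned)
72..76  m8  (4B, 4-aligned)
76..80  -- padding (4B)
80..88  m15  (8B, 8-aligned)
88..89  m4  (1B, 1-aligned)
89..90  m5  (1B, 1-aligned)
90..96  -- tail padding (6B)
sizeof = 96, alignof = 8
— Packet2 —
0..8  m15  (8B, 8-aligned)
8..52  h  (44B, 4-aligned)
52..64  m20  (12B, 4-aligned)
64..68  m14  (4B, 4-aligned)
68..72  m13  (4B, 4-aligned)
72..76  m8  (4B, 4-aligned)
76..78  m9  (2B, 2-aligned)
78..79  c  (1B, 1-aligned)
79..80  m12  (1B, 1-aligned)
80..81  m4  (1B, 1-aligned)
81..82  m5  (1B, 1-aligned)
82..88  -- tail padding (6B)
sizeof = 88, alignof = 8
96 − 88 = 8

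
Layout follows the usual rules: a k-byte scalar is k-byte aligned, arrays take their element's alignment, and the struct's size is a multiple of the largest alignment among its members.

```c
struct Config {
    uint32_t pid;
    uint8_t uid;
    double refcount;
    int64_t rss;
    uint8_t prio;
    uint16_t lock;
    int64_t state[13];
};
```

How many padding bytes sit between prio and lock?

@0: pid [4B, align 4] → 4
@4: uid [1B, align 1] → 5
+3 pad (align 8)
@8: refcount [8B, align 8] → 16
@16: rss [8B, align 8] → 24
@24: prio [1B, align 1] → 25
+1 pad (align 2)
@26: lock [2B, align 2] → 28

1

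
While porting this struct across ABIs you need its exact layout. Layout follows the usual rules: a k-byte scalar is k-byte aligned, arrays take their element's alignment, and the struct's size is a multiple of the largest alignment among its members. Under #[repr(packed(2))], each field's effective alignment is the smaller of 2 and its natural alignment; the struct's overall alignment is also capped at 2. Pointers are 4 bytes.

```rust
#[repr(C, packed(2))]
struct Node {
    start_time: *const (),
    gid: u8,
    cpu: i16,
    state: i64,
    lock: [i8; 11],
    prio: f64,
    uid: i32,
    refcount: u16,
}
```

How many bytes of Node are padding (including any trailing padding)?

0..4  start_time  (4B, 2-aligned)
4..5  gid  (1B, 1-aligned)
5..6  -- padding (1B)
6..8  cpu  (2B, 2-aligned)
8..16  state  (8B, 2-aligned)
16..27  lock  (11B, 1-aligned)
27..28  -- padding (1B)
28..36  prio  (8B, 2-aligned)
36..40  uid  (4B, 2-aligned)
40..42  refcount  (2B, 2-aligned)
sizeof = 42, alignof = 2
data bytes 40, size 42 → padding 2

2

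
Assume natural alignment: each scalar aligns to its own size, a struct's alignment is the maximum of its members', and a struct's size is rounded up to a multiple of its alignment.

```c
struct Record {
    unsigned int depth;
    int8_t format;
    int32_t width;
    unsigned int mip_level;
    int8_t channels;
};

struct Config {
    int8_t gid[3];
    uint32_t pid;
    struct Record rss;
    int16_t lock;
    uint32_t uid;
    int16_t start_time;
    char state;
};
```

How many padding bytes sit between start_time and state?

Record: @0: depth [4B, align 4] → 4; @4: format [1B, align 1] → 5; +3 pad (align 4); @8: width [4B, align 4] → 12; @12: mip_level [4B, align 4] → 16; @16: channels [1B, align 1] → 17; +3 tail pad (align 4); size 20, align 4
@0: gid [3B, align 1] → 3
+1 pad (align 4)
@4: pid [4B, align 4] → 8
@8: rss [20B, align 4] → 28
@28: lock [2B, align 2] → 30
+2 pad (align 4)
@32: uid [4B, align 4] → 36
@36: start_time [2B, align 2] → 38
@38: state [1B, align 1] → 39

0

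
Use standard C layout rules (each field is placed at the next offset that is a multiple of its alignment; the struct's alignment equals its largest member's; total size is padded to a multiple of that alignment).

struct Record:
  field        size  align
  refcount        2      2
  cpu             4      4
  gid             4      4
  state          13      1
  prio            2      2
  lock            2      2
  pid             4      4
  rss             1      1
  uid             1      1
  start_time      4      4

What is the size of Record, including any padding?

44 bytes

refcount at 0 (size 2, align 2) → ends 2
pad 2 to align 4 for cpu
cpu at 4 (size 4, align 4) → ends 8
gid at 8 (size 4, align 4) → ends 12
state at 12 (size 13, align 1) → ends 25
pad 1 to align 2 for prio
prio at 26 (size 2, align 2) → ends 28
lock at 28 (size 2, align 2) → ends 30
pad 2 to align 4 for pid
pid at 32 (size 4, align 4) → ends 36
rss at 36 (size 1, align 1) → ends 37
uid at 37 (size 1, align 1) → ends 38
pad 2 to align 4 for start_time
start_time at 40 (size 4, align 4) → ends 44
total 44 bytes, alignment 4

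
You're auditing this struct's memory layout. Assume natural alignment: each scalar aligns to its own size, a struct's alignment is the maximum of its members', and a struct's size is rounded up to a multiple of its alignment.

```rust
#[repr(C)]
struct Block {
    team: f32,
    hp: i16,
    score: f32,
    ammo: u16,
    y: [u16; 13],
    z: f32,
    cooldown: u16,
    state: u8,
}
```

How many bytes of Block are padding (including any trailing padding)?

team at 0 (size 4, align 4) → ends 4
hp at 4 (size 2, align 2) → ends 6
pad 2 to align 4 for score
score at 8 (size 4, align 4) → ends 12
ammo at 12 (size 2, align 2) → ends 14
y at 14 (size 26, align 2) → ends 40
z at 40 (size 4, align 4) → ends 44
cooldown at 44 (size 2, align 2) → ends 46
state at 46 (size 1, align 1) → ends 47
tail pad 1 to reach multiple of 4
total 48 bytes, alignment 4
data bytes 45, size 48 → padding 3

3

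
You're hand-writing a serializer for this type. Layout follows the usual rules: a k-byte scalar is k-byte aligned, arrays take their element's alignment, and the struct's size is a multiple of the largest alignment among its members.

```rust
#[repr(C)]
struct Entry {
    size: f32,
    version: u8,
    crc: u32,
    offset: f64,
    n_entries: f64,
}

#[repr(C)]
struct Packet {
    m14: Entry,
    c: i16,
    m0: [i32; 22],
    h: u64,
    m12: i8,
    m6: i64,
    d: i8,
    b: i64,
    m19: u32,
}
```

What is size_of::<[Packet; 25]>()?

4400

Entry: size at 0 (size 4, align 4) → ends 4; version at 4 (size 1, align 1) → ends 5; pad 3 to align 4 for crc; crc at 8 (size 4, align 4) → ends 12; pad 4 to align 8 for offset; offset at 16 (size 8, align 8) → ends 24; n_entries at 24 (size 8, align 8) → ends 32; total 32 bytes, alignment 8
m14 at 0 (size 32, align 8) → ends 32
c at 32 (size 2, align 2) → ends 34
pad 2 to align 4 for m0
m0 at 36 (size 88, align 4) → ends 124
pad 4 to align 8 for h
h at 128 (size 8, align 8) → ends 136
m12 at 136 (size 1, align 1) → ends 137
pad 7 to align 8 for m6
m6 at 144 (size 8, align 8) → ends 152
d at 152 (size 1, align 1) → ends 153
pad 7 to align 8 for b
b at 160 (size 8, align 8) → ends 168
m19 at 168 (size 4, align 4) → ends 172
tail pad 4 to reach multiple of 8
total 176 bytes, alignment 8
array of 25: 25 × 176 = 4400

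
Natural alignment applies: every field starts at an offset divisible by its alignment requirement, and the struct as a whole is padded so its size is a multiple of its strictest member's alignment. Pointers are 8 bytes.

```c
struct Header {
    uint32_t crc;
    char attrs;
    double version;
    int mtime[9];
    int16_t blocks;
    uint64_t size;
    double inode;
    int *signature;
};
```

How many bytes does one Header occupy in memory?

80 bytes

crc at 0 (size 4, align 4) → ends 4
attrs at 4 (size 1, align 1) → ends 5
pad 3 to align 8 for version
version at 8 (size 8, align 8) → ends 16
mtime at 16 (size 36, align 4) → ends 52
blocks at 52 (size 2, align 2) → ends 54
pad 2 to align 8 for size
size at 56 (size 8, align 8) → ends 64
inode at 64 (size 8, align 8) → ends 72
signature at 72 (size 8, align 8) → ends 80
total 80 bytes, alignment 8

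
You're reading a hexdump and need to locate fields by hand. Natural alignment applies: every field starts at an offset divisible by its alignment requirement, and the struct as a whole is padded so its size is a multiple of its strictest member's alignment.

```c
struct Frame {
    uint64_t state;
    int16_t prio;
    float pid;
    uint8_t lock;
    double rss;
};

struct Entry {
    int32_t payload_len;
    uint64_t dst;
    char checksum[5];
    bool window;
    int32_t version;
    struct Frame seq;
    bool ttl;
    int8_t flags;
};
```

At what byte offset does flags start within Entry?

Frame: 0..8  state  (8B, 8-aligned); 8..10  prio  (2B, 2-aligned); 10..12  -- padding (2B); 12..16  pid  (4B, 4-aligned); 16..17  lock  (1B, 1-aligned); 17..24  -- padding (7B); 24..32  rss  (8B, 8-aligned); sizeof = 32, alignof = 8
0..4  payload_len  (4B, 4-aligned)
4..8  -- padding (4B)
8..16  dst  (8B, 8-aligned)
16..21  checksum  (5B, 1-aligned)
21..22  window  (1B, 1-aligned)
22..24  -- padding (2B)
24..28  version  (4B, 4-aligned)
28..32  -- padding (4B)
32..64  seq  (32B, 8-aligned)
64..65  ttl  (1B, 1-aligned)
65..66  flags  (1B, 1-aligned)

65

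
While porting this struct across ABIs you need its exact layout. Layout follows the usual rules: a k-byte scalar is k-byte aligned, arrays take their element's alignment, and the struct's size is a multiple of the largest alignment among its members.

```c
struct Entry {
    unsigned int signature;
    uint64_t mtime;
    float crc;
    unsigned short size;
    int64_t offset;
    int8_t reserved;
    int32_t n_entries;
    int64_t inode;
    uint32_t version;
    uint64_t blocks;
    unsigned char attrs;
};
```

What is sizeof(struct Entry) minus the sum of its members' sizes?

@0: signature [4B, align 4] → 4
+4 pad (align 8)
@8: mtime [8B, align 8] → 16
@16: crc [4B, align 4] → 20
@20: size [2B, align 2] → 22
+2 pad (align 8)
@24: offset [8B, align 8] → 32
@32: reserved [1B, align 1] → 33
+3 pad (align 4)
@36: n_entries [4B, align 4] → 40
@40: inode [8B, align 8] → 48
@48: version [4B, align 4] → 52
+4 pad (align 8)
@56: blocks [8B, align 8] → 64
@64: attrs [1B, align 1] → 65
+7 tail pad (align 8)
size 72, align 8
data bytes 52, size 72 → padding 20

20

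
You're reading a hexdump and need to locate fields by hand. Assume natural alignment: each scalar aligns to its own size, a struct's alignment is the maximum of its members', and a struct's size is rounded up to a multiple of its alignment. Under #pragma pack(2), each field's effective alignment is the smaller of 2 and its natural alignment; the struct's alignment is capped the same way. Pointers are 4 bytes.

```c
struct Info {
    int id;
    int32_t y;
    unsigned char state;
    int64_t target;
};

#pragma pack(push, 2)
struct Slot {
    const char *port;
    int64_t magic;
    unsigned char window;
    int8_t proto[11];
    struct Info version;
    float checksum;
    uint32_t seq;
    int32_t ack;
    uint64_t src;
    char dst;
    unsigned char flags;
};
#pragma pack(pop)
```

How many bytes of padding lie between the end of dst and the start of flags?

Info: 0..4  id  (4B, 4-aligned); 4..8  y  (4B, 4-aligned); 8..9  state  (1B, 1-aligned); 9..16  -- padding (7B); 16..24  target  (8B, 8-aligned); sizeof = 24, alignof = 8
0..4  port  (4B, 2-aligned)
4..12  magic  (8B, 2-aligned)
12..13  window  (1B, 1-aligned)
13..24  proto  (11B, 1-aligned)
24..48  version  (24B, 2-aligned)
48..52  checksum  (4B, 2-aligned)
52..56  seq  (4B, 2-aligned)
56..60  ack  (4B, 2-aligned)
60..68  src  (8B, 2-aligned)
68..69  dst  (1B, 1-aligned)
69..70  flags  (1B, 1-aligned)

0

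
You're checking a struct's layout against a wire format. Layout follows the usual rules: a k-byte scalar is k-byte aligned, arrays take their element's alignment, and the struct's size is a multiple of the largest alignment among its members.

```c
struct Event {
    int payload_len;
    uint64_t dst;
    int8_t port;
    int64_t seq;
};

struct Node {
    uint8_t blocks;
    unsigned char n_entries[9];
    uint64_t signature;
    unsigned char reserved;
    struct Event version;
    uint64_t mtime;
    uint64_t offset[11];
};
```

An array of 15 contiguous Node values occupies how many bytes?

2400

Event: payload_len at 0 (size 4, align 4) → ends 4; pad 4 to align 8 for dst; dst at 8 (size 8, align 8) → ends 16; port at 16 (size 1, align 1) → ends 17; pad 7 to align 8 for seq; seq at 24 (size 8, align 8) → ends 32; total 32 bytes, alignment 8
blocks at 0 (size 1, align 1) → ends 1
n_entries at 1 (size 9, align 1) → ends 10
pad 6 to align 8 for signature
signature at 16 (size 8, align 8) → ends 24
reserved at 24 (size 1, align 1) → ends 25
pad 7 to align 8 for version
version at 32 (size 32, align 8) → ends 64
mtime at 64 (size 8, align 8) → ends 72
offset at 72 (size 88, align 8) → ends 160
total 160 bytes, alignment 8
array of 15: 15 × 160 = 2400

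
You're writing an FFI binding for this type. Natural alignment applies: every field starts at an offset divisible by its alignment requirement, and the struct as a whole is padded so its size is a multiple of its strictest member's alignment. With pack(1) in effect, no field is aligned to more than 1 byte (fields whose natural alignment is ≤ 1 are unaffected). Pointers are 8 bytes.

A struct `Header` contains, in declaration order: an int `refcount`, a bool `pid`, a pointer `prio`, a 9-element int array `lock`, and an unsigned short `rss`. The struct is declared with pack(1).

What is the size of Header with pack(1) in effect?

@0: refcount [4B, align 1] → 4
@4: pid [1B, align 1] → 5
@5: prio [8B, align 1] → 13
@13: lock [36B, align 1] → 49
@49: rss [2B, align 1] → 51
size 51, align 1

51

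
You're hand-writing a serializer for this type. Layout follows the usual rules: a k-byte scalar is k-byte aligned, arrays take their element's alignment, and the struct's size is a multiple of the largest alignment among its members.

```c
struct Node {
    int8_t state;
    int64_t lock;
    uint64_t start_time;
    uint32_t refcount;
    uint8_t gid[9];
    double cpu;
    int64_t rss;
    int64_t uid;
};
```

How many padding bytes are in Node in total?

0..1  state  (1B, 1-aligned)
1..8  -- padding (7B)
8..16  lock  (8B, 8-aligned)
16..24  start_time  (8B, 8-aligned)
24..28  refcount  (4B, 4-aligned)
28..37  gid  (9B, 1-aligned)
37..40  -- padding (3B)
40..48  cpu  (8B, 8-aligned)
48..56  rss  (8B, 8-aligned)
56..64  uid  (8B, 8-aligned)
sizeof = 64, alignof = 8
data bytes 54, size 64 → padding 10

10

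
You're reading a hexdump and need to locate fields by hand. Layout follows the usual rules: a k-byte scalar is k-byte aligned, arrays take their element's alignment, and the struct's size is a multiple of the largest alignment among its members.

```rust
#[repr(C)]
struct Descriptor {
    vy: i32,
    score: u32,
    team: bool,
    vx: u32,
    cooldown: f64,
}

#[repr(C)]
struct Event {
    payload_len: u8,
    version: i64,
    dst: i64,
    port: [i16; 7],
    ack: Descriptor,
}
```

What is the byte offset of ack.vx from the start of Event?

Descriptor: vy at 0 (size 4, align 4) → ends 4; score at 4 (size 4, align 4) → ends 8; team at 8 (size 1, align 1) → ends 9; pad 3 to align 4 for vx; vx at 12 (size 4, align 4) → ends 16; cooldown at 16 (size 8, align 8) → ends 24; total 24 bytes, alignment 8
payload_len at 0 (size 1, align 1) → ends 1
pad 7 to align 8 for version
version at 8 (size 8, align 8) → ends 16
dst at 16 (size 8, align 8) → ends 24
port at 24 (size 14, align 2) → ends 38
pad 2 to align 8 for ack
ack at 40 (size 24, align 8) → ends 64
within Descriptor: vx at 12
40 + 12 = 52

52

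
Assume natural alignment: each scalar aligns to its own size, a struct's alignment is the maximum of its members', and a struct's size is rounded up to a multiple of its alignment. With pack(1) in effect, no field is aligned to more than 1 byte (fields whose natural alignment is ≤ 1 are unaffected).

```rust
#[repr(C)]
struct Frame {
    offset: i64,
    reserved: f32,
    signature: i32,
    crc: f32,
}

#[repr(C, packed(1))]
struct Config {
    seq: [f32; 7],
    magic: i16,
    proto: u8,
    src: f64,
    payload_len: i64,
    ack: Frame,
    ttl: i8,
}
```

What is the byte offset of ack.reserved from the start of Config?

55

Frame: 0..8  offset  (8B, 8-aligned); 8..12  reserved  (4B, 4-aligned); 12..16  signature  (4B, 4-aligned); 16..20  crc  (4B, 4-aligned); 20..24  -- tail padding (4B); sizeof = 24, alignof = 8
0..28  seq  (28B, 1-aligned)
28..30  magic  (2B, 1-aligned)
30..31  proto  (1B, 1-aligned)
31..39  src  (8B, 1-aligned)
39..47  payload_len  (8B, 1-aligned)
47..71  ack  (24B, 1-aligned)
within Frame: reserved at 8
47 + 8 = 55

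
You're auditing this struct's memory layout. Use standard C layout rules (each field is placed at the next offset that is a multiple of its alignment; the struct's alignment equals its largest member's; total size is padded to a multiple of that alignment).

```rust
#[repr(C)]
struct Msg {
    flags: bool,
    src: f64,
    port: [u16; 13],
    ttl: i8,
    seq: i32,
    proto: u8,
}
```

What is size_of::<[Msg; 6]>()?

336

flags at 0 (size 1, align 1) → ends 1
pad 7 to align 8 for src
src at 8 (size 8, align 8) → ends 16
port at 16 (size 26, align 2) → ends 42
ttl at 42 (size 1, align 1) → ends 43
pad 1 to align 4 for seq
seq at 44 (size 4, align 4) → ends 48
proto at 48 (size 1, align 1) → ends 49
tail pad 7 to reach multiple of 8
total 56 bytes, alignment 8
array of 6: 6 × 56 = 336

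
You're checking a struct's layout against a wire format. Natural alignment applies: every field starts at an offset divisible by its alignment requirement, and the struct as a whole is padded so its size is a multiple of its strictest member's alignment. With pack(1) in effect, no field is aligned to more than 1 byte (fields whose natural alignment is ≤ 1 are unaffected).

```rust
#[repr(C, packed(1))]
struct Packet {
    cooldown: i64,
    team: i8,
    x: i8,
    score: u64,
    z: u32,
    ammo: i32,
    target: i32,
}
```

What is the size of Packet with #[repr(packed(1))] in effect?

30

@0: cooldown [8B, align 1] → 8
@8: team [1B, align 1] → 9
@9: x [1B, align 1] → 10
@10: score [8B, align 1] → 18
@18: z [4B, align 1] → 22
@22: ammo [4B, align 1] → 26
@26: target [4B, align 1] → 30
size 30, align 1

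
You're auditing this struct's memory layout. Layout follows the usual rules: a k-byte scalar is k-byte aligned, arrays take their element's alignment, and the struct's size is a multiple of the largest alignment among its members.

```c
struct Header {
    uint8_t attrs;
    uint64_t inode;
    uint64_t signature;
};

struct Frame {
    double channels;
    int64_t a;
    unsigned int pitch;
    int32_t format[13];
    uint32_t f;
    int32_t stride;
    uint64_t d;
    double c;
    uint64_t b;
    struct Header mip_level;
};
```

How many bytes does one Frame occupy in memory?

128 bytes

Header: attrs at 0 (size 1, align 1) → ends 1; pad 7 to align 8 for inode; inode at 8 (size 8, align 8) → ends 16; signature at 16 (size 8, align 8) → ends 24; total 24 bytes, alignment 8
channels at 0 (size 8, align 8) → ends 8
a at 8 (size 8, align 8) → ends 16
pitch at 16 (size 4, align 4) → ends 20
format at 20 (size 52, align 4) → ends 72
f at 72 (size 4, align 4) → ends 76
stride at 76 (size 4, align 4) → ends 80
d at 80 (size 8, align 8) → ends 88
c at 88 (size 8, align 8) → ends 96
b at 96 (size 8, align 8) → ends 104
mip_level at 104 (size 24, align 8) → ends 128
total 128 bytes, alignment 8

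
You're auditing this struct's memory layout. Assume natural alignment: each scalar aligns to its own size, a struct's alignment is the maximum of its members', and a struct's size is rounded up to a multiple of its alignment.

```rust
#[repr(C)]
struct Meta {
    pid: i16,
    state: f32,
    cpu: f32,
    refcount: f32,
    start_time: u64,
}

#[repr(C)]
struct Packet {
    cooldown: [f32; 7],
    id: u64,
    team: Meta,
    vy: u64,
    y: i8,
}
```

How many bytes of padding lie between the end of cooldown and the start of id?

4

Meta: @0: pid [2B, align 2] → 2; +2 pad (align 4); @4: state [4B, align 4] → 8; @8: cpu [4B, align 4] → 12; @12: refcount [4B, align 4] → 16; @16: start_time [8B, align 8] → 24; size 24, align 8
@0: cooldown [28B, align 4] → 28
+4 pad (align 8)
@32: id [8B, align 8] → 40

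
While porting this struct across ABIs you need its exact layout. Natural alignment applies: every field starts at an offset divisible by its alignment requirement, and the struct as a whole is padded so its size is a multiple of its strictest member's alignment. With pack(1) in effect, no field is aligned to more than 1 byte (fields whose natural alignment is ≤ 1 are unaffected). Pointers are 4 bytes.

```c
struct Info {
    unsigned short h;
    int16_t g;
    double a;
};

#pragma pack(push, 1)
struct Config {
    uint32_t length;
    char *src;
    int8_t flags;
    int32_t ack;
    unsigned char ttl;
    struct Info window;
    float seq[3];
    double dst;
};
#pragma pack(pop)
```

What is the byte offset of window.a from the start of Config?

Info: 0..2  h  (2B, 2-aligned); 2..4  g  (2B, 2-aligned); 4..8  -- padding (4B); 8..16  a  (8B, 8-aligned); sizeof = 16, alignof = 8
0..4  length  (4B, 1-aligned)
4..8  src  (4B, 1-aligned)
8..9  flags  (1B, 1-aligned)
9..13  ack  (4B, 1-aligned)
13..14  ttl  (1B, 1-aligned)
14..30  window  (16B, 1-aligned)
within Info: a at 8
14 + 8 = 22

22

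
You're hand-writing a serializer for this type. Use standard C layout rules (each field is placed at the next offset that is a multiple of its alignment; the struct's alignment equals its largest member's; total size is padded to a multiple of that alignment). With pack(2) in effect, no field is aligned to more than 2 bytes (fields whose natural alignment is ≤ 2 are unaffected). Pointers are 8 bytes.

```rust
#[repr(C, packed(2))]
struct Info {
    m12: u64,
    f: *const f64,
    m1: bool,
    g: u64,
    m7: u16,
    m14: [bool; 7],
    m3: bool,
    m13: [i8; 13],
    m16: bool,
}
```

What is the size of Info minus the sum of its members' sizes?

@0: m12 [8B, align 2] → 8
@8: f [8B, align 2] → 16
@16: m1 [1B, align 1] → 17
+1 pad (align 2)
@18: g [8B, align 2] → 26
@26: m7 [2B, align 2] → 28
@28: m14 [7B, align 1] → 35
@35: m3 [1B, align 1] → 36
@36: m13 [13B, align 1] → 49
@49: m16 [1B, align 1] → 50
size 50, align 2
data bytes 49, size 50 → padding 1

1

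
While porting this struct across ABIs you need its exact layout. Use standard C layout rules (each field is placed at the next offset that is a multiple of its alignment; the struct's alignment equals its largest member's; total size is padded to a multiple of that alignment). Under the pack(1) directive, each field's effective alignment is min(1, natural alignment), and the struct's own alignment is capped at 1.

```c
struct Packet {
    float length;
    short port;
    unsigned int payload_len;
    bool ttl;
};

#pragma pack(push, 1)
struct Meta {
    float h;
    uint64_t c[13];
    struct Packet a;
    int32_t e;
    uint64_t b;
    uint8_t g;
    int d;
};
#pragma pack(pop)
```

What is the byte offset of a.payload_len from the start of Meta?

Packet: @0: length [4B, align 4] → 4; @4: port [2B, align 2] → 6; +2 pad (align 4); @8: payload_len [4B, align 4] → 12; @12: ttl [1B, align 1] → 13; +3 tail pad (align 4); size 16, align 4
@0: h [4B, align 1] → 4
@4: c [104B, align 1] → 108
@108: a [16B, align 1] → 124
within Packet: payload_len at 8
108 + 8 = 116

116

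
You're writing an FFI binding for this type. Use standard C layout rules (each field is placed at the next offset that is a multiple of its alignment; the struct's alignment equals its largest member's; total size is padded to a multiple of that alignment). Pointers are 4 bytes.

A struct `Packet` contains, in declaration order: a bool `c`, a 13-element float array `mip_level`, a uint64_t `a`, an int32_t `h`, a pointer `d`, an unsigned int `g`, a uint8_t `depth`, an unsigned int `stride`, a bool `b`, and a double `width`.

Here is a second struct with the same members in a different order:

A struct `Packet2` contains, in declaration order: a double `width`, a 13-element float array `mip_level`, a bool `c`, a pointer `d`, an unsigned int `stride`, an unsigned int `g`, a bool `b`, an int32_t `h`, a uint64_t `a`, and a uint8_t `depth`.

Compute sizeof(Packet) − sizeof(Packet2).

0..1  c  (1B, 1-aligned)
1..4  -- padding (3B)
4..56  mip_level  (52B, 4-aligned)
56..64  a  (8B, 8-aligned)
64..68  h  (4B, 4-aligned)
68..72  d  (4B, 4-aligned)
72..76  g  (4B, 4-aligned)
76..77  depth  (1B, 1-aligned)
77..80  -- padding (3B)
80..84  stride  (4B, 4-aligned)
84..85  b  (1B, 1-aligned)
85..88  -- padding (3B)
88..96  width  (8B, 8-aligned)
sizeof = 96, alignof = 8
— Packet2 —
0..8  width  (8B, 8-aligned)
8..60  mip_level  (52B, 4-aligned)
60..61  c  (1B, 1-aligned)
61..64  -- padding (3B)
64..68  d  (4B, 4-aligned)
68..72  stride  (4B, 4-aligned)
72..76  g  (4B, 4-aligned)
76..77  b  (1B, 1-aligned)
77..80  -- padding (3B)
80..84  h  (4B, 4-aligned)
84..88  -- padding (4B)
88..96  a  (8B, 8-aligned)
96..97  depth  (1B, 1-aligned)
97..104  -- tail padding (7B)
sizeof = 104, alignof = 8
96 − 104 = -8

-8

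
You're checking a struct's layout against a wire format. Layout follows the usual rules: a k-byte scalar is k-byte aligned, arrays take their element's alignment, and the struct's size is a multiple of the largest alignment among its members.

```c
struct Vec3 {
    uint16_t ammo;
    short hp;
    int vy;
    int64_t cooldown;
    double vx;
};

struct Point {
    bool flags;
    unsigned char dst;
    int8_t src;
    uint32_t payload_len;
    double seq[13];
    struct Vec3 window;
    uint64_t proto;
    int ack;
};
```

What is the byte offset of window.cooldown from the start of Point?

Vec3: @0: ammo [2B, align 2] → 2; @2: hp [2B, align 2] → 4; @4: vy [4B, align 4] → 8; @8: cooldown [8B, align 8] → 16; @16: vx [8B, align 8] → 24; size 24, align 8
@0: flags [1B, align 1] → 1
@1: dst [1B, align 1] → 2
@2: src [1B, align 1] → 3
+1 pad (align 4)
@4: payload_len [4B, align 4] → 8
@8: seq [104B, align 8] → 112
@112: window [24B, align 8] → 136
within Vec3: cooldown at 8
112 + 8 = 120

120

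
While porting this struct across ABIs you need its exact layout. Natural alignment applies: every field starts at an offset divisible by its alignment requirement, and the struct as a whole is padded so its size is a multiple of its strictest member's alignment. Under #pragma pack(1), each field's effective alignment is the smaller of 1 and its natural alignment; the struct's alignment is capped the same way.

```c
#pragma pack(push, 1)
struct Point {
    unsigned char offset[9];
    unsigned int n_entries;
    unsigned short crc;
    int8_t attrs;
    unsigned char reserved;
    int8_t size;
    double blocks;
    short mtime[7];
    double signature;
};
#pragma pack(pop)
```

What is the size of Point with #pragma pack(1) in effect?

@0: offset [9B, align 1] → 9
@9: n_entries [4B, align 1] → 13
@13: crc [2B, align 1] → 15
@15: attrs [1B, align 1] → 16
@16: reserved [1B, align 1] → 17
@17: size [1B, align 1] → 18
@18: blocks [8B, align 1] → 26
@26: mtime [14B, align 1] → 40
@40: signature [8B, align 1] → 48
size 48, align 1

48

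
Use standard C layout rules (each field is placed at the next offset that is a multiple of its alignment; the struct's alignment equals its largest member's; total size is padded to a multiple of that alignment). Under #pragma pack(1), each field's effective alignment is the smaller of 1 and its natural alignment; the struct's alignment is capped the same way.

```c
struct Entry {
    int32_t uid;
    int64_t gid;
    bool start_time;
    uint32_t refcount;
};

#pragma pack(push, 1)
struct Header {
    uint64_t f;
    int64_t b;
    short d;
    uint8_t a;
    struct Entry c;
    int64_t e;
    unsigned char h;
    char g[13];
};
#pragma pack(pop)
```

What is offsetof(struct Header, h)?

Entry: 0..4  uid  (4B, 4-aligned); 4..8  -- padding (4B); 8..16  gid  (8B, 8-aligned); 16..17  start_time  (1B, 1-aligned); 17..20  -- padding (3B); 20..24  refcount  (4B, 4-aligned); sizeof = 24, alignof = 8
0..8  f  (8B, 1-aligned)
8..16  b  (8B, 1-aligned)
16..18  d  (2B, 1-aligned)
18..19  a  (1B, 1-aligned)
19..43  c  (24B, 1-aligned)
43..51  e  (8B, 1-aligned)
51..52  h  (1B, 1-aligned)

51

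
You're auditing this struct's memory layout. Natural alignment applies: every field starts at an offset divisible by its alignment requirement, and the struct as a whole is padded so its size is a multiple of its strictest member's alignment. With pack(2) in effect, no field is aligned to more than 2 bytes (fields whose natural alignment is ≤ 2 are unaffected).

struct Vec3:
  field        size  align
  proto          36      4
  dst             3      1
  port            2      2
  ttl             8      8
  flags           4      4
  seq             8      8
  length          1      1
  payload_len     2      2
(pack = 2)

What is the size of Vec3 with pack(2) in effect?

@0: proto [36B, align 2] → 36
@36: dst [3B, align 1] → 39
+1 pad (align 2)
@40: port [2B, align 2] → 42
@42: ttl [8B, align 2] → 50
@50: flags [4B, align 2] → 54
@54: seq [8B, align 2] → 62
@62: length [1B, align 1] → 63
+1 pad (align 2)
@64: payload_len [2B, align 2] → 66
size 66, align 2

66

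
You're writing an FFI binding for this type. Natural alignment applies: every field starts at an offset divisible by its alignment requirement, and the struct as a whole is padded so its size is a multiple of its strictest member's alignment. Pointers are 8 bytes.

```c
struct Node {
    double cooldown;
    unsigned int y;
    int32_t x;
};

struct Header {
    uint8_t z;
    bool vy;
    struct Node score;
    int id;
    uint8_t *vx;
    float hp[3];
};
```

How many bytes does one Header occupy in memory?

Node: @0: cooldown [8B, align 8] → 8; @8: y [4B, align 4] → 12; @12: x [4B, align 4] → 16; size 16, align 8
@0: z [1B, align 1] → 1
@1: vy [1B, align 1] → 2
+6 pad (align 8)
@8: score [16B, align 8] → 24
@24: id [4B, align 4] → 28
+4 pad (align 8)
@32: vx [8B, align 8] → 40
@40: hp [12B, align 4] → 52
+4 tail pad (align 8)
size 56, align 8

56 bytes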